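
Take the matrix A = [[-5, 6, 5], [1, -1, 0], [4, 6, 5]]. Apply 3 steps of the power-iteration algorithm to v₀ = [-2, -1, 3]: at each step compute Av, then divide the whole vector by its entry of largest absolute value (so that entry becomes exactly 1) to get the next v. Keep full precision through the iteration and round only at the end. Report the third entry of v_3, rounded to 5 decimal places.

Av0 = (19.000000, -1.000000, 1.000000); divide by 19.000000 → v1 = (1.000000, -0.052632, 0.052632)
Av1 = (-5.052632, 1.052632, 3.947368); divide by -5.052632 → v2 = (1.000000, -0.208333, -0.781250)
Av2 = (-10.156250, 1.208333, -1.156250); divide by -10.156250 → v3 = (1.000000, -0.118974, 0.113846)
Requested entry of v3: 111/975 = 0.11385

0.11385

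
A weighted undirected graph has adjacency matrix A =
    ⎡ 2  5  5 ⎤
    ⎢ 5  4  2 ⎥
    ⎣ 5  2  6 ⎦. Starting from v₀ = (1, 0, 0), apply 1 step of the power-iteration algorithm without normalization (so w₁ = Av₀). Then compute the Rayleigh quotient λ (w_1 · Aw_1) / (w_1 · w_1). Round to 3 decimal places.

λ ≈ 10.333

w1 = Av₀ = (2, 5, 5)
Aw1 = (54, 40, 50)
w1·Aw1 = 2·54 + 5·40 + 5·50 = 558; w1·w1 = 2·2 + 5·5 + 5·5 = 54
λ ≈ 558/54 = 10.333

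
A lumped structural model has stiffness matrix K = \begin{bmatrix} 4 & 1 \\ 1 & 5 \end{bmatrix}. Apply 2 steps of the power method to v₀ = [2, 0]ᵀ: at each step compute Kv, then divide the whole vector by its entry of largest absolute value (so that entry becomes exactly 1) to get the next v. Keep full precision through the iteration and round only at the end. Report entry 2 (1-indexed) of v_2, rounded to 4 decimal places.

0.5294

Kv0 = (8.00000, 2.00000); divide by 8.00000 → v1 = (1.00000, 0.25000)
Kv1 = (4.25000, 2.25000); divide by 4.25000 → v2 = (1.00000, 0.52941)
Requested entry of v2: 18/34 = 0.5294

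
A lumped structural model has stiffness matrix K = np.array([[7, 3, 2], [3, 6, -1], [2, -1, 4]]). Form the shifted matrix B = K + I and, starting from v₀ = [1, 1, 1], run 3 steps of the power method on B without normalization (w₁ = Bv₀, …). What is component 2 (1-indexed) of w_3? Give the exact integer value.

1054

B = K + I has rows (8, 3, 2); (3, 7, -1); (2, -1, 5)
w1 = Bv₀ = (13, 9, 6)
w2 = Bw1 = (143, 96, 47)
w3 = Bw2 = (1526, 1054, 425)
Requested component of w3: 1054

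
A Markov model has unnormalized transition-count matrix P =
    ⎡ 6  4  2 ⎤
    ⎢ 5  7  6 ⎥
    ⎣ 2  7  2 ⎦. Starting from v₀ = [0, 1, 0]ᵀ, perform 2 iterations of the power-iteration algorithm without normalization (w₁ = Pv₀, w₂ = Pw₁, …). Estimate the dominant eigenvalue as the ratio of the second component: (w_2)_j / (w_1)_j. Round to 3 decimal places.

15.857

w1 = Pv₀ = (6·0 + 4·1 + 2·0; 5·0 + 7·1 + 6·0; 2·0 + 7·1 + 2·0) = (4, 7, 7)
w2 = Pw1 = (6·4 + 4·7 + 2·7; 5·4 + 7·7 + 6·7; 2·4 + 7·7 + 2·7) = (66, 111, 71)
Ratio at component: 111 / 7 = 15.857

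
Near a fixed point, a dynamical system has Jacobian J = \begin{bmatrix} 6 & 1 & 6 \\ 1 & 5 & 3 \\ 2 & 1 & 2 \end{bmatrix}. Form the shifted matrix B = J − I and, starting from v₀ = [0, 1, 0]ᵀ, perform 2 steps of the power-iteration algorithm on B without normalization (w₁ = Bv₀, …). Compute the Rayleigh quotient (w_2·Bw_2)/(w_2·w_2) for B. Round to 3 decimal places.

μ ≈ 7.083

B = J − I has rows (5, 1, 6); (1, 4, 3); (2, 1, 1)
w1 = Bv₀ = (1, 4, 1)
w2 = Bw1 = (15, 20, 7)
Bw2 = (137, 116, 57)
w2·Bw2 = 4774; w2·w2 = 674; μ ≈ 4774/674 = 7.083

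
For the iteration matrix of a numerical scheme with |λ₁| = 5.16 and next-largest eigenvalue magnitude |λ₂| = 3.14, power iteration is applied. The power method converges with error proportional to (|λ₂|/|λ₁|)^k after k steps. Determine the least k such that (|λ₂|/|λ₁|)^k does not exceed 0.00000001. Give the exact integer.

|λ₂/λ₁| = 3.14/5.16 = 0.60853
Need k ≥ ln(0.00000001) / ln(0.60853) = -18.4207 / -0.4967 ≈ 37.085
Smallest integer k satisfying the bound: 38

38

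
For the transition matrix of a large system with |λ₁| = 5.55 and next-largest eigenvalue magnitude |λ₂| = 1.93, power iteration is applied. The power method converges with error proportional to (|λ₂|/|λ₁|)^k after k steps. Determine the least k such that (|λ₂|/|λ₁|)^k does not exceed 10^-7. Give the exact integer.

16

|λ₂/λ₁| = 1.93/5.55 = 0.34775
Need k ≥ ln(10^-7) / ln(0.34775) = -16.1181 / -1.0563 ≈ 15.259
Smallest integer k satisfying the bound: 16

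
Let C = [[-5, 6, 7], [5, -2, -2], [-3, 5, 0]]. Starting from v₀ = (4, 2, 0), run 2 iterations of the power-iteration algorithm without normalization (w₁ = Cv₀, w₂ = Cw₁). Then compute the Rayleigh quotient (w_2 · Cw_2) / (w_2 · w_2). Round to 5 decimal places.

w1 = Cv₀ = ((-5)·4 + 6·2 + 7·0; 5·4 + (-2)·2 + (-2)·0; (-3)·4 + 5·2 + 0·0) = (-8, 16, -2)
w2 = Cw1 = ((-5)·(-8) + 6·16 + 7·(-2); 5·(-8) + (-2)·16 + (-2)·(-2); (-3)·(-8) + 5·16 + 0·(-2)) = (122, -68, 104)
Cw2 = (-290, 538, -706)
w2·Cw2 = 122·(-290) + (-68)·538 + 104·(-706) = -145388; w2·w2 = 122·122 + (-68)·(-68) + 104·104 = 30324
λ ≈ -145388/30324 = -4.79449

-4.79449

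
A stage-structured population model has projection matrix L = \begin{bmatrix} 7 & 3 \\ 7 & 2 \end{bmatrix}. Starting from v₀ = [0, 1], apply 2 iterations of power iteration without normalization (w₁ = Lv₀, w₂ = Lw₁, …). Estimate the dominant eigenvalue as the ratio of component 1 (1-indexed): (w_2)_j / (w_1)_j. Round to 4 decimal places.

w1 = Lv₀ = (7·0 + 3·1; 7·0 + 2·1) = (3, 2)
w2 = Lw1 = (7·3 + 3·2; 7·3 + 2·2) = (27, 25)
Ratio at component: 27 / 3 = 9.0000

9.0000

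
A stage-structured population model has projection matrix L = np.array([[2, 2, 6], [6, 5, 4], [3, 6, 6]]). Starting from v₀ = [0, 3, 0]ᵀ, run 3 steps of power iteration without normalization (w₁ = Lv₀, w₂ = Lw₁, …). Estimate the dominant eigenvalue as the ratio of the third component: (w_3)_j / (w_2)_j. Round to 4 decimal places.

13.1667

w1 = Lv₀ = (2·0 + 2·3 + 6·0; 6·0 + 5·3 + 4·0; 3·0 + 6·3 + 6·0) = (6, 15, 18)
w2 = Lw1 = (2·6 + 2·15 + 6·18; 6·6 + 5·15 + 4·18; 3·6 + 6·15 + 6·18) = (150, 183, 216)
w3 = Lw2 = (1962, 2679, 2844)
Ratio at component: 2844 / 216 = 13.1667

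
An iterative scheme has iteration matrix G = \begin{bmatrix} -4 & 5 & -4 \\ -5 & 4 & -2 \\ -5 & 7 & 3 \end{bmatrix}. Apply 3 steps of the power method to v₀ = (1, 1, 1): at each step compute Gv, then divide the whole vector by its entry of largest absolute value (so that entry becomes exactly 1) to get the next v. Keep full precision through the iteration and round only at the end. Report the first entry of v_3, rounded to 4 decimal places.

0.2258

Gv0 = (-3.00000, -3.00000, 5.00000); divide by 5.00000 → v1 = (-0.60000, -0.60000, 1.00000)
Gv1 = (-4.60000, -1.40000, 1.80000); divide by -4.60000 → v2 = (1.00000, 0.30435, -0.39130)
Gv2 = (-0.91304, -3.00000, -4.04348); divide by -4.04348 → v3 = (0.22581, 0.74194, 1.00000)
Requested entry of v3: 21/93 = 0.2258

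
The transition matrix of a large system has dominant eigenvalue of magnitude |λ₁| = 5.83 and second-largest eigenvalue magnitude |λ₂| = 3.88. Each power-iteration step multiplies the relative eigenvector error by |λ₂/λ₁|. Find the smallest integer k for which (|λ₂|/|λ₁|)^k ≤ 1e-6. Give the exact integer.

34

|λ₂/λ₁| = 3.88/5.83 = 0.66552
Need k ≥ ln(1e-6) / ln(0.66552) = -13.8155 / -0.4072 ≈ 33.930
Smallest integer k satisfying the bound: 34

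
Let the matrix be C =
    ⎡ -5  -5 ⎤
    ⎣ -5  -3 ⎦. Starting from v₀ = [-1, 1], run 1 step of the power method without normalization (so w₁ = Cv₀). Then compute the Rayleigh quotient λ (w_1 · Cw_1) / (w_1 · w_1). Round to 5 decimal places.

w1 = Cv₀ = ((-5)·(-1) + (-5)·1; (-5)·(-1) + (-3)·1) = (0, 2)
Cw1 = (-10, -6)
w1·Cw1 = 0·(-10) + 2·(-6) = -12; w1·w1 = 0·0 + 2·2 = 4
λ ≈ -12/4 = -3.00000

λ ≈ -3.00000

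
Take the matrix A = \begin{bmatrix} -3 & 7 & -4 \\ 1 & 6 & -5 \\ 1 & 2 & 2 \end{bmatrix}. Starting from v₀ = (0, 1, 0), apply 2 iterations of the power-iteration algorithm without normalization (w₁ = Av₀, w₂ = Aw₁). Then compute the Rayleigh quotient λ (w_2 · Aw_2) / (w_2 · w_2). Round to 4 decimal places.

w1 = Av₀ = ((-3)·0 + 7·1 + (-4)·0; 1·0 + 6·1 + (-5)·0; 1·0 + 2·1 + 2·0) = (7, 6, 2)
w2 = Aw1 = ((-3)·7 + 7·6 + (-4)·2; 1·7 + 6·6 + (-5)·2; 1·7 + 2·6 + 2·2) = (13, 33, 23)
Aw2 = (100, 96, 125)
w2·Aw2 = 13·100 + 33·96 + 23·125 = 7343; w2·w2 = 13·13 + 33·33 + 23·23 = 1787
λ ≈ 7343/1787 = 4.1091

4.1091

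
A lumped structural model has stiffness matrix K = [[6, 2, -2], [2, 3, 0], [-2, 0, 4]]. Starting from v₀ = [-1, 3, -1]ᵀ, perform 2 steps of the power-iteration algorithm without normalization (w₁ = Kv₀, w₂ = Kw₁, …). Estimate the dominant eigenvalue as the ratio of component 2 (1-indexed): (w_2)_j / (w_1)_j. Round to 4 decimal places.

w1 = Kv₀ = (6·(-1) + 2·3 + (-2)·(-1); 2·(-1) + 3·3 + 0·(-1); (-2)·(-1) + 0·3 + 4·(-1)) = (2, 7, -2)
w2 = Kw1 = (6·2 + 2·7 + (-2)·(-2); 2·2 + 3·7 + 0·(-2); (-2)·2 + 0·7 + 4·(-2)) = (30, 25, -12)
Ratio at component: 25 / 7 = 3.5714

λ ≈ 3.5714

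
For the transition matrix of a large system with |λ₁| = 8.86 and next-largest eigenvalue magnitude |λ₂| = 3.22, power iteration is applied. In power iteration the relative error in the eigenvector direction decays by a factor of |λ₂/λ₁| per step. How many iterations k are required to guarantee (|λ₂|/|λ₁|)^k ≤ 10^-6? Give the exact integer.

|λ₂/λ₁| = 3.22/8.86 = 0.36343
Need k ≥ ln(10^-6) / ln(0.36343) = -13.8155 / -1.0122 ≈ 13.649
Smallest integer k satisfying the bound: 14

14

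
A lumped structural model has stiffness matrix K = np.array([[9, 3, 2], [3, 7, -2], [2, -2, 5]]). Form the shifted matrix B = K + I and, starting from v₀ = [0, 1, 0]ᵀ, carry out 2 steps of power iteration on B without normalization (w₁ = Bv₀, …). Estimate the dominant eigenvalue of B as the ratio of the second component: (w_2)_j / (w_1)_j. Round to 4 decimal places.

B = K + I has rows (10, 3, 2); (3, 8, -2); (2, -2, 6)
w1 = Bv₀ = (10·0 + 3·1 + 2·0; 3·0 + 8·1 + (-2)·0; 2·0 + (-2)·1 + 6·0) = (3, 8, -2)
w2 = Bw1 = (10·3 + 3·8 + 2·(-2); 3·3 + 8·8 + (-2)·(-2); 2·3 + (-2)·8 + 6·(-2)) = (50, 77, -22)
Ratio: 77/8 = 9.6250

μ ≈ 9.6250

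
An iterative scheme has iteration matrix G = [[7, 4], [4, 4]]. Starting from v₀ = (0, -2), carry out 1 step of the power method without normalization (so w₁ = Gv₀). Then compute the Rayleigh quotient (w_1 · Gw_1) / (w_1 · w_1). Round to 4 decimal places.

λ ≈ 9.5000

w1 = Gv₀ = (7·0 + 4·(-2); 4·0 + 4·(-2)) = (-8, -8)
Gw1 = (-88, -64)
w1·Gw1 = (-8)·(-88) + (-8)·(-64) = 1216; w1·w1 = (-8)·(-8) + (-8)·(-8) = 128
λ ≈ 1216/128 = 9.5000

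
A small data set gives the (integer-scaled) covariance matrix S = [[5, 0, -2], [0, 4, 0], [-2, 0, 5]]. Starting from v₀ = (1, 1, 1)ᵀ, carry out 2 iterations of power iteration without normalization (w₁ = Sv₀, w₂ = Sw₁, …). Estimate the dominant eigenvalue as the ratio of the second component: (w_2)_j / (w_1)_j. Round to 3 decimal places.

w1 = Sv₀ = (3, 4, 3)
w2 = Sw1 = (9, 16, 9)
Ratio at component: 16 / 4 = 4.000

λ ≈ 4.000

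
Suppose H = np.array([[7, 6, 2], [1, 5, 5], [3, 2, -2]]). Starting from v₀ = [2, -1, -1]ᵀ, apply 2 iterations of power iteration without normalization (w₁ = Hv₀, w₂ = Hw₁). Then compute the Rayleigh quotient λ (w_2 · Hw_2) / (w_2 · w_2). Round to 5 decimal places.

w1 = Hv₀ = (7·2 + 6·(-1) + 2·(-1); 1·2 + 5·(-1) + 5·(-1); 3·2 + 2·(-1) + (-2)·(-1)) = (6, -8, 6)
w2 = Hw1 = (7·6 + 6·(-8) + 2·6; 1·6 + 5·(-8) + 5·6; 3·6 + 2·(-8) + (-2)·6) = (6, -4, -10)
Hw2 = (-2, -64, 30)
w2·Hw2 = 6·(-2) + (-4)·(-64) + (-10)·30 = -56; w2·w2 = 6·6 + (-4)·(-4) + (-10)·(-10) = 152
λ ≈ -56/152 = -0.36842

-0.36842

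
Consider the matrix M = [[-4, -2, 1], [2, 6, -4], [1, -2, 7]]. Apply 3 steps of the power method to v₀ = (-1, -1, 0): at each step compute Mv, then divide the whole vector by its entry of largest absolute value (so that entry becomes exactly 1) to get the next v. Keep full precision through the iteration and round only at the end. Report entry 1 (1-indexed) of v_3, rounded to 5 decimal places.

Mv0 = (6.000000, -8.000000, 1.000000); divide by -8.000000 → v1 = (-0.750000, 1.000000, -0.125000)
Mv1 = (0.875000, 5.000000, -3.625000); divide by 5.000000 → v2 = (0.175000, 1.000000, -0.725000)
Mv2 = (-3.425000, 9.250000, -6.900000); divide by 9.250000 → v3 = (-0.370270, 1.000000, -0.745946)
Requested entry of v3: 137/-370 = -0.37027

-0.37027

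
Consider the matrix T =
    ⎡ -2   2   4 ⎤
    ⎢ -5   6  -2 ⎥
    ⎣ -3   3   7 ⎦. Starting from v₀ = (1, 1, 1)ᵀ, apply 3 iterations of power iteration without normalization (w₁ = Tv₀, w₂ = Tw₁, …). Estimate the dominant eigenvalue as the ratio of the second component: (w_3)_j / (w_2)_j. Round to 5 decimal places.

w1 = Tv₀ = ((-2)·1 + 2·1 + 4·1; (-5)·1 + 6·1 + (-2)·1; (-3)·1 + 3·1 + 7·1) = (4, -1, 7)
w2 = Tw1 = ((-2)·4 + 2·(-1) + 4·7; (-5)·4 + 6·(-1) + (-2)·7; (-3)·4 + 3·(-1) + 7·7) = (18, -40, 34)
w3 = Tw2 = (20, -398, 64)
Ratio at component: -398 / -40 = 9.95000

9.95000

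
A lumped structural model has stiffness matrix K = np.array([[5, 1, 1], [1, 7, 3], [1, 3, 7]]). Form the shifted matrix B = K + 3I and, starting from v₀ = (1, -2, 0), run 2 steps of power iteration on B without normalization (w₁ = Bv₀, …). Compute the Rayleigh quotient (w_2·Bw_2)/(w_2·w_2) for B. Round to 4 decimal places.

12.0851

B = K + 3I has rows (8, 1, 1); (1, 10, 3); (1, 3, 10)
w1 = Bv₀ = (6, -19, -5)
w2 = Bw1 = (24, -199, -101)
Bw2 = (-108, -2269, -1583)
w2·Bw2 = 608822; w2·w2 = 50378; μ ≈ 608822/50378 = 12.0851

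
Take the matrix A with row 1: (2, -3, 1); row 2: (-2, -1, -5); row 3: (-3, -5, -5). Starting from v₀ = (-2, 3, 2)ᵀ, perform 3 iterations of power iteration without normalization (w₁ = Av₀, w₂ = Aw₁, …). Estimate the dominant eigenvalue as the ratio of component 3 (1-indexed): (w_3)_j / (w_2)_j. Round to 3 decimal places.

w1 = Av₀ = (2·(-2) + (-3)·3 + 1·2; (-2)·(-2) + (-1)·3 + (-5)·2; (-3)·(-2) + (-5)·3 + (-5)·2) = (-11, -9, -19)
w2 = Aw1 = (2·(-11) + (-3)·(-9) + 1·(-19); (-2)·(-11) + (-1)·(-9) + (-5)·(-19); (-3)·(-11) + (-5)·(-9) + (-5)·(-19)) = (-14, 126, 173)
w3 = Aw2 = (-233, -963, -1453)
Ratio at component: -1453 / 173 = -8.399

λ ≈ -8.399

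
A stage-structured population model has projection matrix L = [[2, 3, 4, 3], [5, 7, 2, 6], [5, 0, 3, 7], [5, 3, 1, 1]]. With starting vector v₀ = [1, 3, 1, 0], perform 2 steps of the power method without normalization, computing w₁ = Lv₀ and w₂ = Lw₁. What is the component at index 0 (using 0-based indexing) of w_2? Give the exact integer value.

191

w1 = Lv₀ = (2·1 + 3·3 + 4·1 + 3·0; 5·1 + 7·3 + 2·1 + 6·0; 5·1 + 0·3 + 3·1 + 7·0; 5·1 + 3·3 + 1·1 + 1·0) = (15, 28, 8, 15)
w2 = Lw1 = (2·15 + 3·28 + 4·8 + 3·15; 5·15 + 7·28 + 2·8 + 6·15; 5·15 + 0·28 + 3·8 + 7·15; 5·15 + 3·28 + 1·8 + 1·15) = (191, 377, 204, 182)
The requested component of w2 is 191.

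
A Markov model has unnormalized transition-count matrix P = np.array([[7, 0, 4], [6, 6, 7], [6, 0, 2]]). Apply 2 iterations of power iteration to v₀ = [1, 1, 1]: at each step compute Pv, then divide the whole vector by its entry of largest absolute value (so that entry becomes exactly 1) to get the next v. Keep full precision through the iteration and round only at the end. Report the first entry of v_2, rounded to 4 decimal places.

Pv0 = (11.00000, 19.00000, 8.00000); divide by 19.00000 → v1 = (0.57895, 1.00000, 0.42105)
Pv1 = (5.73684, 12.42105, 4.31579); divide by 12.42105 → v2 = (0.46186, 1.00000, 0.34746)
Requested entry of v2: 109/236 = 0.4619

0.4619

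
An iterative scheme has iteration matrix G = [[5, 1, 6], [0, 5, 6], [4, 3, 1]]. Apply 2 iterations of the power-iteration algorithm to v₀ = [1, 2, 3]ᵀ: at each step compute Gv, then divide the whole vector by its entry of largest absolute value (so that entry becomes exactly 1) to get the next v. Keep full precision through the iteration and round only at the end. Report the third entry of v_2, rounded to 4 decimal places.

0.8528

Gv0 = (25.00000, 28.00000, 13.00000); divide by 28.00000 → v1 = (0.89286, 1.00000, 0.46429)
Gv1 = (8.25000, 7.78571, 7.03571); divide by 8.25000 → v2 = (1.00000, 0.94372, 0.85281)
Requested entry of v2: 197/231 = 0.8528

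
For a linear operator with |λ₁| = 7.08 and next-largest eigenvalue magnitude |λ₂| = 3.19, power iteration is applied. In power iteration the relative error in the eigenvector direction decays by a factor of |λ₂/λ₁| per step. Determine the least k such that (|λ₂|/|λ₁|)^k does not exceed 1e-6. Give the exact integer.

18

|λ₂/λ₁| = 3.19/7.08 = 0.45056
Need k ≥ ln(1e-6) / ln(0.45056) = -13.8155 / -0.7973 ≈ 17.329
Smallest integer k satisfying the bound: 18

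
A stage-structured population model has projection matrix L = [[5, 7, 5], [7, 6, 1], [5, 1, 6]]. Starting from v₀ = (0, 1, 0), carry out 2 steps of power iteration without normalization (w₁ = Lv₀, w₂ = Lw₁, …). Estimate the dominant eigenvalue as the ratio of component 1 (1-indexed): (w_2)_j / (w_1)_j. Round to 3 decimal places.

w1 = Lv₀ = (7, 6, 1)
w2 = Lw1 = (82, 86, 47)
Ratio at component: 82 / 7 = 11.714

11.714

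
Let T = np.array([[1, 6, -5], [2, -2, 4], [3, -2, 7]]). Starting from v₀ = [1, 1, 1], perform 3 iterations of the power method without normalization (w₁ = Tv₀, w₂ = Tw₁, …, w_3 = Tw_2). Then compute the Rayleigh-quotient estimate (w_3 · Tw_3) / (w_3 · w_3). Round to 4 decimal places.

4.9761

w1 = Tv₀ = (2, 4, 8)
w2 = Tw1 = (-14, 28, 54)
w3 = Tw2 = (-116, 132, 280)
Tw3 = (-724, 624, 1348)
w3·Tw3 = (-116)·(-724) + 132·624 + 280·1348 = 543792; w3·w3 = (-116)·(-116) + 132·132 + 280·280 = 109280
λ ≈ 543792/109280 = 4.9761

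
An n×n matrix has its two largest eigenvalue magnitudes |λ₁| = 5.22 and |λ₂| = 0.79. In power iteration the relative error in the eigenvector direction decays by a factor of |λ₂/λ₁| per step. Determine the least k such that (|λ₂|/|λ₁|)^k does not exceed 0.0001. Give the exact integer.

5

|λ₂/λ₁| = 0.79/5.22 = 0.15134
Need k ≥ ln(0.0001) / ln(0.15134) = -9.2103 / -1.8882 ≈ 4.878
Smallest integer k satisfying the bound: 5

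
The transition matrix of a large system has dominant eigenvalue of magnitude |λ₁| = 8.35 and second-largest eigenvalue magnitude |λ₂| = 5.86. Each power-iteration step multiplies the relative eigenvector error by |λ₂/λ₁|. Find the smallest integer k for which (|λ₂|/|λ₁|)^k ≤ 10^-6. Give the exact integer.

40

|λ₂/λ₁| = 5.86/8.35 = 0.70180
Need k ≥ ln(10^-6) / ln(0.70180) = -13.8155 / -0.3541 ≈ 39.015
Smallest integer k satisfying the bound: 40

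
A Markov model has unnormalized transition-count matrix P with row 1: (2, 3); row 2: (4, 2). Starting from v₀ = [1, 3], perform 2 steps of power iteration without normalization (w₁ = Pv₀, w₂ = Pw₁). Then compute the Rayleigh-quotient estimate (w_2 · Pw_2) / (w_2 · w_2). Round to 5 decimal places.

λ ≈ 5.42588

w1 = Pv₀ = (11, 10)
w2 = Pw1 = (52, 64)
Pw2 = (296, 336)
w2·Pw2 = 52·296 + 64·336 = 36896; w2·w2 = 52·52 + 64·64 = 6800
λ ≈ 36896/6800 = 5.42588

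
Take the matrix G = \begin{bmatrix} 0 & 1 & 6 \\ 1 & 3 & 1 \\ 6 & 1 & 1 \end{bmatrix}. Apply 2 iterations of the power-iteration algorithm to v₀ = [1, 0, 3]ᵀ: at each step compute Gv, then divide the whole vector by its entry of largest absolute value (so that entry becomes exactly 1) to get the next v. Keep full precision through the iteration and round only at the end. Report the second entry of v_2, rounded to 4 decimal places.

0.3223

Gv0 = (18.00000, 4.00000, 9.00000); divide by 18.00000 → v1 = (1.00000, 0.22222, 0.50000)
Gv1 = (3.22222, 2.16667, 6.72222); divide by 6.72222 → v2 = (0.47934, 0.32231, 1.00000)
Requested entry of v2: 39/121 = 0.3223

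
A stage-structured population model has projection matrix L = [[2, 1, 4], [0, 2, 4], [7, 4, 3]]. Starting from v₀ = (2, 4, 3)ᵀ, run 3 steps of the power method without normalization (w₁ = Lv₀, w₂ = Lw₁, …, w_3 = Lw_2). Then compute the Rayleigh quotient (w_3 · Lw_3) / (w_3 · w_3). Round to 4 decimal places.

λ ≈ 9.4035

w1 = Lv₀ = (2·2 + 1·4 + 4·3; 0·2 + 2·4 + 4·3; 7·2 + 4·4 + 3·3) = (20, 20, 39)
w2 = Lw1 = (2·20 + 1·20 + 4·39; 0·20 + 2·20 + 4·39; 7·20 + 4·20 + 3·39) = (216, 196, 337)
w3 = Lw2 = (1976, 1740, 3307)
Lw3 = (18920, 16708, 30713)
w3·Lw3 = 1976·18920 + 1740·16708 + 3307·30713 = 168025731; w3·w3 = 1976·1976 + 1740·1740 + 3307·3307 = 17868425
λ ≈ 168025731/17868425 = 9.4035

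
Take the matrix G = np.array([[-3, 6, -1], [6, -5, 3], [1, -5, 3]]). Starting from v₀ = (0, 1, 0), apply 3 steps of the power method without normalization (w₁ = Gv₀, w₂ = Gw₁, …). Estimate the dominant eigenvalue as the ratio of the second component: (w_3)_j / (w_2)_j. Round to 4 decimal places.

λ ≈ -9.5652

w1 = Gv₀ = (6, -5, -5)
w2 = Gw1 = (-43, 46, 16)
w3 = Gw2 = (389, -440, -225)
Ratio at component: -440 / 46 = -9.5652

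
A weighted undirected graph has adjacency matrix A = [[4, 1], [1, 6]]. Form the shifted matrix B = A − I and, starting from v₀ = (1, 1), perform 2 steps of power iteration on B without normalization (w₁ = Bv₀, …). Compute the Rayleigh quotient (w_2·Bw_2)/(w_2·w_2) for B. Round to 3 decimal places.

B = A − I has rows (3, 1); (1, 5)
w1 = Bv₀ = (3·1 + 1·1; 1·1 + 5·1) = (4, 6)
w2 = Bw1 = (3·4 + 1·6; 1·4 + 5·6) = (18, 34)
Bw2 = (88, 188)
w2·Bw2 = 7976; w2·w2 = 1480; μ ≈ 7976/1480 = 5.389

μ ≈ 5.389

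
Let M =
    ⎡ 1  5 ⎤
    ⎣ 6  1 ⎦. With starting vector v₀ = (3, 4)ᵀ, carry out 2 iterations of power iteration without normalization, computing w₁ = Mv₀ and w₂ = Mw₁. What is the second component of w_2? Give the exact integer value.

160

w1 = Mv₀ = (23, 22)
w2 = Mw1 = (133, 160)
The requested component of w2 is 160.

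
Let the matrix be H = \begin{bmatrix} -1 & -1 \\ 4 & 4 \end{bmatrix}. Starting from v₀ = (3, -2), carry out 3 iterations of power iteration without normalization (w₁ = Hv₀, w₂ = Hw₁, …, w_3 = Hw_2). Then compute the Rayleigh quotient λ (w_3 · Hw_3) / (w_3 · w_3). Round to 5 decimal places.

w1 = Hv₀ = ((-1)·3 + (-1)·(-2); 4·3 + 4·(-2)) = (-1, 4)
w2 = Hw1 = ((-1)·(-1) + (-1)·4; 4·(-1) + 4·4) = (-3, 12)
w3 = Hw2 = (-9, 36)
Hw3 = (-27, 108)
w3·Hw3 = (-9)·(-27) + 36·108 = 4131; w3·w3 = (-9)·(-9) + 36·36 = 1377
λ ≈ 4131/1377 = 3.00000

3.00000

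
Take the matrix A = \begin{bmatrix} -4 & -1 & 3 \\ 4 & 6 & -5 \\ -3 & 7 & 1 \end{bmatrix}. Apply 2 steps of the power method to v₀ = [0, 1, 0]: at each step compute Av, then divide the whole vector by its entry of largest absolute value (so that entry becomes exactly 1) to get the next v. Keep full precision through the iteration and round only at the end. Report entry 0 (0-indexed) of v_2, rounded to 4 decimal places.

0.3654

Av0 = (-1.00000, 6.00000, 7.00000); divide by 7.00000 → v1 = (-0.14286, 0.85714, 1.00000)
Av1 = (2.71429, -0.42857, 7.42857); divide by 7.42857 → v2 = (0.36538, -0.05769, 1.00000)
Requested entry of v2: 19/52 = 0.3654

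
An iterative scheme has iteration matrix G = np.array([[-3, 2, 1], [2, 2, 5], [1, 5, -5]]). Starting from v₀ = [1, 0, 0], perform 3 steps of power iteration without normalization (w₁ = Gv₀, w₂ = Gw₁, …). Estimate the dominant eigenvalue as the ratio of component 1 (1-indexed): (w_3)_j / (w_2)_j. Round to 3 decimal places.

w1 = Gv₀ = (-3, 2, 1)
w2 = Gw1 = (14, 3, 2)
w3 = Gw2 = (-34, 44, 19)
Ratio at component: -34 / 14 = -2.429

λ ≈ -2.429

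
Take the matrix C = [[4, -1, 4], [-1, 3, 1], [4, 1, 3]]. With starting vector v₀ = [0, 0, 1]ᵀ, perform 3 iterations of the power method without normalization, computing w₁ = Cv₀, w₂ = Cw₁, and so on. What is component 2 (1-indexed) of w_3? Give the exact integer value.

5

w1 = Cv₀ = (4, 1, 3)
w2 = Cw1 = (27, 2, 26)
w3 = Cw2 = (210, 5, 188)
The requested component of w3 is 5.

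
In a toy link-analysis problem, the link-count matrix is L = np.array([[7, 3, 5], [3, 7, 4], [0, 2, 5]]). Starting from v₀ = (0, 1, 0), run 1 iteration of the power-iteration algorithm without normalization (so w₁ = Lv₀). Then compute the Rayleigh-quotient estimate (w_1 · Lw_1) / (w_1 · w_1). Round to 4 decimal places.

λ ≈ 10.7419

w1 = Lv₀ = (7·0 + 3·1 + 5·0; 3·0 + 7·1 + 4·0; 0·0 + 2·1 + 5·0) = (3, 7, 2)
Lw1 = (52, 66, 24)
w1·Lw1 = 3·52 + 7·66 + 2·24 = 666; w1·w1 = 3·3 + 7·7 + 2·2 = 62
λ ≈ 666/62 = 10.7419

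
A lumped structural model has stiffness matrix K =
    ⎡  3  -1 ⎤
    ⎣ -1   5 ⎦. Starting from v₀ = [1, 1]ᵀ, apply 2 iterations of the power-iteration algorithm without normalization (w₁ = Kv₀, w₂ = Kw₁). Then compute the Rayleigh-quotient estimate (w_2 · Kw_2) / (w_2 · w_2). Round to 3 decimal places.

4.756

w1 = Kv₀ = (2, 4)
w2 = Kw1 = (2, 18)
Kw2 = (-12, 88)
w2·Kw2 = 2·(-12) + 18·88 = 1560; w2·w2 = 2·2 + 18·18 = 328
λ ≈ 1560/328 = 4.756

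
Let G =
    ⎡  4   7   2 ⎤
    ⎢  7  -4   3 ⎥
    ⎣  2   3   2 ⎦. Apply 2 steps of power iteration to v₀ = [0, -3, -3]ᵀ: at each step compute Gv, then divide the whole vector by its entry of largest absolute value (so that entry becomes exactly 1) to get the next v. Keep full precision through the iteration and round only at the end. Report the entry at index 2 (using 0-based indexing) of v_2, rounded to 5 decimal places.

0.30488

Gv0 = (-27.000000, 3.000000, -15.000000); divide by -27.000000 → v1 = (1.000000, -0.111111, 0.555556)
Gv1 = (4.333333, 9.111111, 2.777778); divide by 9.111111 → v2 = (0.475610, 1.000000, 0.304878)
Requested entry of v2: -75/-246 = 0.30488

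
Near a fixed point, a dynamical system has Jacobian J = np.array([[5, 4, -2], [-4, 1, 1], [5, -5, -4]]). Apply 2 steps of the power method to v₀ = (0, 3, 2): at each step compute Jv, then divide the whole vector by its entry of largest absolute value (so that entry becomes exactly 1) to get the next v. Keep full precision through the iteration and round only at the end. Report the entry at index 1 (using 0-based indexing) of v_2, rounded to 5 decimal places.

Jv0 = (8.000000, 5.000000, -23.000000); divide by -23.000000 → v1 = (-0.347826, -0.217391, 1.000000)
Jv1 = (-4.608696, 2.173913, -4.652174); divide by -4.652174 → v2 = (0.990654, -0.467290, 1.000000)
Requested entry of v2: -50/107 = -0.46729

-0.46729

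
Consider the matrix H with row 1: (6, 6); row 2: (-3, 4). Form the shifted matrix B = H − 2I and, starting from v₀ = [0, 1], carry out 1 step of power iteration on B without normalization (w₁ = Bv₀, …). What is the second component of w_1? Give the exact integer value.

2

B = H − 2I has rows (4, 6); (-3, 2)
w1 = Bv₀ = (6, 2)
Requested component of w1: 2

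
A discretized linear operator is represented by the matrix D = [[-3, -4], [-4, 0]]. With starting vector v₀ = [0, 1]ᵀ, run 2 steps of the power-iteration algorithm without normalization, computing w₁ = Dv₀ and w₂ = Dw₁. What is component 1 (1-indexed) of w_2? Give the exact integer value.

12

w1 = Dv₀ = ((-3)·0 + (-4)·1; (-4)·0 + 0·1) = (-4, 0)
w2 = Dw1 = ((-3)·(-4) + (-4)·0; (-4)·(-4) + 0·0) = (12, 16)
The requested component of w2 is 12.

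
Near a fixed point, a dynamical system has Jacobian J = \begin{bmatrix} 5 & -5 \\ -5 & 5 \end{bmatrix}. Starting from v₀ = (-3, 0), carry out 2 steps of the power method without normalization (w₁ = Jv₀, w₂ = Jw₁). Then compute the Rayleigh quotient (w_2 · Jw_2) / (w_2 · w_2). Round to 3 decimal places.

w1 = Jv₀ = (-15, 15)
w2 = Jw1 = (-150, 150)
Jw2 = (-1500, 1500)
w2·Jw2 = (-150)·(-1500) + 150·1500 = 450000; w2·w2 = (-150)·(-150) + 150·150 = 45000
λ ≈ 450000/45000 = 10.000

10.000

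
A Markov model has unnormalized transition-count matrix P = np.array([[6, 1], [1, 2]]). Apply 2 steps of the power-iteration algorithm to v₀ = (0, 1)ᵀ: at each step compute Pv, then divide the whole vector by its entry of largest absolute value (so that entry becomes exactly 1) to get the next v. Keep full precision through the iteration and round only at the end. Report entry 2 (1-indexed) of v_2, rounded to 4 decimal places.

0.6250

Pv0 = (1.00000, 2.00000); divide by 2.00000 → v1 = (0.50000, 1.00000)
Pv1 = (4.00000, 2.50000); divide by 4.00000 → v2 = (1.00000, 0.62500)
Requested entry of v2: 5/8 = 0.6250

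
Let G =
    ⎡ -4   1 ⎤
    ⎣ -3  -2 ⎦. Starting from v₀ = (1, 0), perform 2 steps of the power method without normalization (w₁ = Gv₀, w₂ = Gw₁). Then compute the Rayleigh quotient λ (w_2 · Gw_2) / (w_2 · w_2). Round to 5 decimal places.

w1 = Gv₀ = ((-4)·1 + 1·0; (-3)·1 + (-2)·0) = (-4, -3)
w2 = Gw1 = ((-4)·(-4) + 1·(-3); (-3)·(-4) + (-2)·(-3)) = (13, 18)
Gw2 = (-34, -75)
w2·Gw2 = 13·(-34) + 18·(-75) = -1792; w2·w2 = 13·13 + 18·18 = 493
λ ≈ -1792/493 = -3.63489

λ ≈ -3.63489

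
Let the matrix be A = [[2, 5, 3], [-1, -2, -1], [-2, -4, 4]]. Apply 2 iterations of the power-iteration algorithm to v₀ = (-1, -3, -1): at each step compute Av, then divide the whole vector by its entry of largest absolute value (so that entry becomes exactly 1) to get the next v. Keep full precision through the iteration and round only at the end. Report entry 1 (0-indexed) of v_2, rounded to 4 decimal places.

-0.1250

Av0 = (-20.00000, 8.00000, 10.00000); divide by -20.00000 → v1 = (1.00000, -0.40000, -0.50000)
Av1 = (-1.50000, 0.30000, -2.40000); divide by -2.40000 → v2 = (0.62500, -0.12500, 1.00000)
Requested entry of v2: -6/48 = -0.1250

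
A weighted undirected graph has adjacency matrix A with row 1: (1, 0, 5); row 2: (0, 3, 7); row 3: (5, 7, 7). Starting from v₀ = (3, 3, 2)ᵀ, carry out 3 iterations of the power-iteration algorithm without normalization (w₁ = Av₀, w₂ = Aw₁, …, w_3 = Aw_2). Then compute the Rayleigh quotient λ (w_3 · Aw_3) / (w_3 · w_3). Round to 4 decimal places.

w1 = Av₀ = (1·3 + 0·3 + 5·2; 0·3 + 3·3 + 7·2; 5·3 + 7·3 + 7·2) = (13, 23, 50)
w2 = Aw1 = (1·13 + 0·23 + 5·50; 0·13 + 3·23 + 7·50; 5·13 + 7·23 + 7·50) = (263, 419, 576)
w3 = Aw2 = (3143, 5289, 8280)
Aw3 = (44543, 73827, 110698)
w3·Aw3 = 3143·44543 + 5289·73827 + 8280·110698 = 1447049092; w3·w3 = 3143·3143 + 5289·5289 + 8280·8280 = 106410370
λ ≈ 1447049092/106410370 = 13.5988

13.5988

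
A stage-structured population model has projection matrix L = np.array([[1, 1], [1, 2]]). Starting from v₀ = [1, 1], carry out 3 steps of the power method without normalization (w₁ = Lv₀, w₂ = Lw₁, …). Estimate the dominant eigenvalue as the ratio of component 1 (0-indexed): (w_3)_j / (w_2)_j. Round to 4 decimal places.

w1 = Lv₀ = (1·1 + 1·1; 1·1 + 2·1) = (2, 3)
w2 = Lw1 = (1·2 + 1·3; 1·2 + 2·3) = (5, 8)
w3 = Lw2 = (13, 21)
Ratio at component: 21 / 8 = 2.6250

λ ≈ 2.6250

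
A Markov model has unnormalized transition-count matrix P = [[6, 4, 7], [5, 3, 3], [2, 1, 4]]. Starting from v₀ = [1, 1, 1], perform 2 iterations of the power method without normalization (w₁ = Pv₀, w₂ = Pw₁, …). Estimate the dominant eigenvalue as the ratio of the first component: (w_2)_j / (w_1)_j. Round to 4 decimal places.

w1 = Pv₀ = (6·1 + 4·1 + 7·1; 5·1 + 3·1 + 3·1; 2·1 + 1·1 + 4·1) = (17, 11, 7)
w2 = Pw1 = (6·17 + 4·11 + 7·7; 5·17 + 3·11 + 3·7; 2·17 + 1·11 + 4·7) = (195, 139, 73)
Ratio at component: 195 / 17 = 11.4706

λ ≈ 11.4706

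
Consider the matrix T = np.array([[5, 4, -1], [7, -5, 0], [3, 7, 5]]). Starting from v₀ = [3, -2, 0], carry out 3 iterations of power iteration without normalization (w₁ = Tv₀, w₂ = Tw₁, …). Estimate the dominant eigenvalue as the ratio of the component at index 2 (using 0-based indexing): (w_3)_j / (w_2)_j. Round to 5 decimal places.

3.82629

w1 = Tv₀ = (5·3 + 4·(-2) + (-1)·0; 7·3 + (-5)·(-2) + 0·0; 3·3 + 7·(-2) + 5·0) = (7, 31, -5)
w2 = Tw1 = (5·7 + 4·31 + (-1)·(-5); 7·7 + (-5)·31 + 0·(-5); 3·7 + 7·31 + 5·(-5)) = (164, -106, 213)
w3 = Tw2 = (183, 1678, 815)
Ratio at component: 815 / 213 = 3.82629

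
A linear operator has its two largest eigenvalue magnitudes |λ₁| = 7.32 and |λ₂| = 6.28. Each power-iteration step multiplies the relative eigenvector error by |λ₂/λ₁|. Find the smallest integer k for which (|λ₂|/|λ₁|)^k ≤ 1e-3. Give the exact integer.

|λ₂/λ₁| = 6.28/7.32 = 0.85792
Need k ≥ ln(1e-3) / ln(0.85792) = -6.9078 / -0.1532 ≈ 45.078
Smallest integer k satisfying the bound: 46

46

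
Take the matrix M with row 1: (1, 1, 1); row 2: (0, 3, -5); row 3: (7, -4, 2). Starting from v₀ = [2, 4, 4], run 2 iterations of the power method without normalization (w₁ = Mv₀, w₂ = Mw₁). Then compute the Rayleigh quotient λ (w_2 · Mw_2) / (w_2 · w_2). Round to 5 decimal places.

6.07611

w1 = Mv₀ = (1·2 + 1·4 + 1·4; 0·2 + 3·4 + (-5)·4; 7·2 + (-4)·4 + 2·4) = (10, -8, 6)
w2 = Mw1 = (1·10 + 1·(-8) + 1·6; 0·10 + 3·(-8) + (-5)·6; 7·10 + (-4)·(-8) + 2·6) = (8, -54, 114)
Mw2 = (68, -732, 500)
w2·Mw2 = 8·68 + (-54)·(-732) + 114·500 = 97072; w2·w2 = 8·8 + (-54)·(-54) + 114·114 = 15976
λ ≈ 97072/15976 = 6.07611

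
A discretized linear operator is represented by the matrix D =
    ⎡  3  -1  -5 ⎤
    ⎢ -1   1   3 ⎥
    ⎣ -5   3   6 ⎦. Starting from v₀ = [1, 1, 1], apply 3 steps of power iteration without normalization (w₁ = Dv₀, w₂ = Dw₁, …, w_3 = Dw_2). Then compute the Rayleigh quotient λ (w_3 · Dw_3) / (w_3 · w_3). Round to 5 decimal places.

w1 = Dv₀ = (-3, 3, 4)
w2 = Dw1 = (-32, 18, 48)
w3 = Dw2 = (-354, 194, 502)
Dw3 = (-3766, 2054, 5364)
w3·Dw3 = (-354)·(-3766) + 194·2054 + 502·5364 = 4424368; w3·w3 = (-354)·(-354) + 194·194 + 502·502 = 414956
λ ≈ 4424368/414956 = 10.66226

λ ≈ 10.66226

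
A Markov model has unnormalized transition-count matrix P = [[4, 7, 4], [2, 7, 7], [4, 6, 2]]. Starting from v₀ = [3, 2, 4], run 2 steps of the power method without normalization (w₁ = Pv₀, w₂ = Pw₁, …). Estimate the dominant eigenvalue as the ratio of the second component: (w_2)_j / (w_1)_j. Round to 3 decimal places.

λ ≈ 13.417

w1 = Pv₀ = (4·3 + 7·2 + 4·4; 2·3 + 7·2 + 7·4; 4·3 + 6·2 + 2·4) = (42, 48, 32)
w2 = Pw1 = (4·42 + 7·48 + 4·32; 2·42 + 7·48 + 7·32; 4·42 + 6·48 + 2·32) = (632, 644, 520)
Ratio at component: 644 / 48 = 13.417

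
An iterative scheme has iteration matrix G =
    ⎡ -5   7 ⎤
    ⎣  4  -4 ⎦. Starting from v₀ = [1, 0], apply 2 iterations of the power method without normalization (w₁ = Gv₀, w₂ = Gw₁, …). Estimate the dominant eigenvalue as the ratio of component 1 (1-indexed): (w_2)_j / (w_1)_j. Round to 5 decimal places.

λ ≈ -10.60000

w1 = Gv₀ = ((-5)·1 + 7·0; 4·1 + (-4)·0) = (-5, 4)
w2 = Gw1 = ((-5)·(-5) + 7·4; 4·(-5) + (-4)·4) = (53, -36)
Ratio at component: 53 / -5 = -10.60000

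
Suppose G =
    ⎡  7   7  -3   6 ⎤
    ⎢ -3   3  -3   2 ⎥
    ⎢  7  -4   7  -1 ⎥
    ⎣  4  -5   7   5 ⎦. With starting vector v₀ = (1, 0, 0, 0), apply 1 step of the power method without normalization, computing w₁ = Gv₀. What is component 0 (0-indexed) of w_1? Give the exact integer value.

w1 = Gv₀ = (7, -3, 7, 4)
The requested component of w1 is 7.

7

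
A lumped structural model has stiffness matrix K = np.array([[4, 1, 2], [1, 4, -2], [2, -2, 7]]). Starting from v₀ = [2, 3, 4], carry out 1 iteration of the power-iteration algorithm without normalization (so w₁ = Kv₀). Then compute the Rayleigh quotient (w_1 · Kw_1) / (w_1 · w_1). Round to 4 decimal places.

7.3625

w1 = Kv₀ = (4·2 + 1·3 + 2·4; 1·2 + 4·3 + (-2)·4; 2·2 + (-2)·3 + 7·4) = (19, 6, 26)
Kw1 = (134, -9, 208)
w1·Kw1 = 19·134 + 6·(-9) + 26·208 = 7900; w1·w1 = 19·19 + 6·6 + 26·26 = 1073
λ ≈ 7900/1073 = 7.3625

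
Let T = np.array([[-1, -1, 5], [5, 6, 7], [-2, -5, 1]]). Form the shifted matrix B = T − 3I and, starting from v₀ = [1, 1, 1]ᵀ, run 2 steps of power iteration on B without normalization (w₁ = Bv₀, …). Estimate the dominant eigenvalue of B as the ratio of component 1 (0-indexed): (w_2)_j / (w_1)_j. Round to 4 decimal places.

μ ≈ -1.2000

B = T − 3I has rows (-4, -1, 5); (5, 3, 7); (-2, -5, -2)
w1 = Bv₀ = ((-4)·1 + (-1)·1 + 5·1; 5·1 + 3·1 + 7·1; (-2)·1 + (-5)·1 + (-2)·1) = (0, 15, -9)
w2 = Bw1 = ((-4)·0 + (-1)·15 + 5·(-9); 5·0 + 3·15 + 7·(-9); (-2)·0 + (-5)·15 + (-2)·(-9)) = (-60, -18, -57)
Ratio: -18/15 = -1.2000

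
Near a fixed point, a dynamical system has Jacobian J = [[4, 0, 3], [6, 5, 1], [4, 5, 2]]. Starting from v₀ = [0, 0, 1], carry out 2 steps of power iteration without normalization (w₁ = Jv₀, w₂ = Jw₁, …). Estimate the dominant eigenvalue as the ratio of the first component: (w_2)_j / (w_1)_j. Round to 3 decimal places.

w1 = Jv₀ = (3, 1, 2)
w2 = Jw1 = (18, 25, 21)
Ratio at component: 18 / 3 = 6.000

λ ≈ 6.000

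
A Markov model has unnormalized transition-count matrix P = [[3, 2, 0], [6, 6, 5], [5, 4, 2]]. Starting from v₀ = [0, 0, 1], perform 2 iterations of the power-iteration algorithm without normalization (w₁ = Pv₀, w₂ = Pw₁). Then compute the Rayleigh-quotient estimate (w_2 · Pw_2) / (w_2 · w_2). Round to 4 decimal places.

λ ≈ 10.5852

w1 = Pv₀ = (0, 5, 2)
w2 = Pw1 = (10, 40, 24)
Pw2 = (110, 420, 258)
w2·Pw2 = 10·110 + 40·420 + 24·258 = 24092; w2·w2 = 10·10 + 40·40 + 24·24 = 2276
λ ≈ 24092/2276 = 10.5852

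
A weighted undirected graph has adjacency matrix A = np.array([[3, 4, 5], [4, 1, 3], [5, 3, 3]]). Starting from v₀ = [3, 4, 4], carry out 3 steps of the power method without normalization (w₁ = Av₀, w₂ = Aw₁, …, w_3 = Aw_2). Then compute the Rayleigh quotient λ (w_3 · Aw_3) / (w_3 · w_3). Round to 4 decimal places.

10.5705

w1 = Av₀ = (3·3 + 4·4 + 5·4; 4·3 + 1·4 + 3·4; 5·3 + 3·4 + 3·4) = (45, 28, 39)
w2 = Aw1 = (3·45 + 4·28 + 5·39; 4·45 + 1·28 + 3·39; 5·45 + 3·28 + 3·39) = (442, 325, 426)
w3 = Aw2 = (4756, 3371, 4463)
Aw3 = (50067, 35784, 47282)
w3·Aw3 = 4756·50067 + 3371·35784 + 4463·47282 = 569766082; w3·w3 = 4756·4756 + 3371·3371 + 4463·4463 = 53901546
λ ≈ 569766082/53901546 = 10.5705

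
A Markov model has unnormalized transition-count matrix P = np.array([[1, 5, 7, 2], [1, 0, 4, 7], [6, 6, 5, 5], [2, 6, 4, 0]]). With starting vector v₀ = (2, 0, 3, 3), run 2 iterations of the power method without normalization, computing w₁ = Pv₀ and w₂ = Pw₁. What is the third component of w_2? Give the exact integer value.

674

w1 = Pv₀ = (1·2 + 5·0 + 7·3 + 2·3; 1·2 + 0·0 + 4·3 + 7·3; 6·2 + 6·0 + 5·3 + 5·3; 2·2 + 6·0 + 4·3 + 0·3) = (29, 35, 42, 16)
w2 = Pw1 = (1·29 + 5·35 + 7·42 + 2·16; 1·29 + 0·35 + 4·42 + 7·16; 6·29 + 6·35 + 5·42 + 5·16; 2·29 + 6·35 + 4·42 + 0·16) = (530, 309, 674, 436)
The requested component of w2 is 674.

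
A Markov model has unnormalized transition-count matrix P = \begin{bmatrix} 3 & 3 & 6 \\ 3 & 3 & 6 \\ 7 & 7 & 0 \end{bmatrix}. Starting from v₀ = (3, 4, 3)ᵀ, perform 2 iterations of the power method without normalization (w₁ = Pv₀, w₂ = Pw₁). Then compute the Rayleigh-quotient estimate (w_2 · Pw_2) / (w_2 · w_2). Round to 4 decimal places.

w1 = Pv₀ = (39, 39, 49)
w2 = Pw1 = (528, 528, 546)
Pw2 = (6444, 6444, 7392)
w2·Pw2 = 528·6444 + 528·6444 + 546·7392 = 10840896; w2·w2 = 528·528 + 528·528 + 546·546 = 855684
λ ≈ 10840896/855684 = 12.6693

λ ≈ 12.6693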